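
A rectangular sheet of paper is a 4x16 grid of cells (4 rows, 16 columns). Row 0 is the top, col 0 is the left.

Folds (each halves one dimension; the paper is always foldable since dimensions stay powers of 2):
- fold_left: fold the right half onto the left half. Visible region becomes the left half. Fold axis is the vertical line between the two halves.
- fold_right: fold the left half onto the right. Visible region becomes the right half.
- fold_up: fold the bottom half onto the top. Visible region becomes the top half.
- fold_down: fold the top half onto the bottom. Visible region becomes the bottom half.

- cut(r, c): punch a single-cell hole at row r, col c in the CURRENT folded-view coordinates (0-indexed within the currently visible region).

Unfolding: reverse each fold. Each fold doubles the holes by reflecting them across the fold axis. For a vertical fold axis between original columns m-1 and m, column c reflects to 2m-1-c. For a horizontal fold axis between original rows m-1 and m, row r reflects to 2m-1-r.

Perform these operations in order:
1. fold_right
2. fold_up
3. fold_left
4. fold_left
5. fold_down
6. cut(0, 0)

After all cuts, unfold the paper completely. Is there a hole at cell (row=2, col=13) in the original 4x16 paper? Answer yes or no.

Answer: no

Derivation:
Op 1 fold_right: fold axis v@8; visible region now rows[0,4) x cols[8,16) = 4x8
Op 2 fold_up: fold axis h@2; visible region now rows[0,2) x cols[8,16) = 2x8
Op 3 fold_left: fold axis v@12; visible region now rows[0,2) x cols[8,12) = 2x4
Op 4 fold_left: fold axis v@10; visible region now rows[0,2) x cols[8,10) = 2x2
Op 5 fold_down: fold axis h@1; visible region now rows[1,2) x cols[8,10) = 1x2
Op 6 cut(0, 0): punch at orig (1,8); cuts so far [(1, 8)]; region rows[1,2) x cols[8,10) = 1x2
Unfold 1 (reflect across h@1): 2 holes -> [(0, 8), (1, 8)]
Unfold 2 (reflect across v@10): 4 holes -> [(0, 8), (0, 11), (1, 8), (1, 11)]
Unfold 3 (reflect across v@12): 8 holes -> [(0, 8), (0, 11), (0, 12), (0, 15), (1, 8), (1, 11), (1, 12), (1, 15)]
Unfold 4 (reflect across h@2): 16 holes -> [(0, 8), (0, 11), (0, 12), (0, 15), (1, 8), (1, 11), (1, 12), (1, 15), (2, 8), (2, 11), (2, 12), (2, 15), (3, 8), (3, 11), (3, 12), (3, 15)]
Unfold 5 (reflect across v@8): 32 holes -> [(0, 0), (0, 3), (0, 4), (0, 7), (0, 8), (0, 11), (0, 12), (0, 15), (1, 0), (1, 3), (1, 4), (1, 7), (1, 8), (1, 11), (1, 12), (1, 15), (2, 0), (2, 3), (2, 4), (2, 7), (2, 8), (2, 11), (2, 12), (2, 15), (3, 0), (3, 3), (3, 4), (3, 7), (3, 8), (3, 11), (3, 12), (3, 15)]
Holes: [(0, 0), (0, 3), (0, 4), (0, 7), (0, 8), (0, 11), (0, 12), (0, 15), (1, 0), (1, 3), (1, 4), (1, 7), (1, 8), (1, 11), (1, 12), (1, 15), (2, 0), (2, 3), (2, 4), (2, 7), (2, 8), (2, 11), (2, 12), (2, 15), (3, 0), (3, 3), (3, 4), (3, 7), (3, 8), (3, 11), (3, 12), (3, 15)]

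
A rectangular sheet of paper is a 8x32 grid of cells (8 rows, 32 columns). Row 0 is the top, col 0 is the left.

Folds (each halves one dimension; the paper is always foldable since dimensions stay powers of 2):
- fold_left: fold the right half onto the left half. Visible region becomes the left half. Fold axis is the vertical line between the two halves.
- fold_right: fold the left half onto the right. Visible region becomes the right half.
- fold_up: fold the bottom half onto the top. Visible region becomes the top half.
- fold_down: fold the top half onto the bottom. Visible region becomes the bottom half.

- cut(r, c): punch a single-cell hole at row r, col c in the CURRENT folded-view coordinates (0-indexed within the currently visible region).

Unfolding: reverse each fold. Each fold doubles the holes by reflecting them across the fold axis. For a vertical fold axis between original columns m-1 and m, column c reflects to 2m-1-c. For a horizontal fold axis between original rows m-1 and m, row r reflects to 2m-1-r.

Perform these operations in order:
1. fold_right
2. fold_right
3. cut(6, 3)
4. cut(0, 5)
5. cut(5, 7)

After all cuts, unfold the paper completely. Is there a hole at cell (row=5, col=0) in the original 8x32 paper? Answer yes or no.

Op 1 fold_right: fold axis v@16; visible region now rows[0,8) x cols[16,32) = 8x16
Op 2 fold_right: fold axis v@24; visible region now rows[0,8) x cols[24,32) = 8x8
Op 3 cut(6, 3): punch at orig (6,27); cuts so far [(6, 27)]; region rows[0,8) x cols[24,32) = 8x8
Op 4 cut(0, 5): punch at orig (0,29); cuts so far [(0, 29), (6, 27)]; region rows[0,8) x cols[24,32) = 8x8
Op 5 cut(5, 7): punch at orig (5,31); cuts so far [(0, 29), (5, 31), (6, 27)]; region rows[0,8) x cols[24,32) = 8x8
Unfold 1 (reflect across v@24): 6 holes -> [(0, 18), (0, 29), (5, 16), (5, 31), (6, 20), (6, 27)]
Unfold 2 (reflect across v@16): 12 holes -> [(0, 2), (0, 13), (0, 18), (0, 29), (5, 0), (5, 15), (5, 16), (5, 31), (6, 4), (6, 11), (6, 20), (6, 27)]
Holes: [(0, 2), (0, 13), (0, 18), (0, 29), (5, 0), (5, 15), (5, 16), (5, 31), (6, 4), (6, 11), (6, 20), (6, 27)]

Answer: yes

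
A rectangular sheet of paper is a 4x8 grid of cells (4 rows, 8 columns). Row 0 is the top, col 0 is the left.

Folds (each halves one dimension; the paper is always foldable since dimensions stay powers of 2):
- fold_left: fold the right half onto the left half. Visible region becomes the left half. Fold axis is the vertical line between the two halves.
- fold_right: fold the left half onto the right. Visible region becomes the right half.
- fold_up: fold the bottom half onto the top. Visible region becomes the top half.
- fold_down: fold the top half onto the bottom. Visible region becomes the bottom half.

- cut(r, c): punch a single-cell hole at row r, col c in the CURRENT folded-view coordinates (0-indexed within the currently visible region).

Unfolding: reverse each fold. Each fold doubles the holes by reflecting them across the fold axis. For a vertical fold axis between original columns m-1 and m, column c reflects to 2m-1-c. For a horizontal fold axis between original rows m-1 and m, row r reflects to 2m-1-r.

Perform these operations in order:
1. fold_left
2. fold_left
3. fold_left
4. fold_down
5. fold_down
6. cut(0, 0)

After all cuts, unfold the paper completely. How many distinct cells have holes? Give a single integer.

Answer: 32

Derivation:
Op 1 fold_left: fold axis v@4; visible region now rows[0,4) x cols[0,4) = 4x4
Op 2 fold_left: fold axis v@2; visible region now rows[0,4) x cols[0,2) = 4x2
Op 3 fold_left: fold axis v@1; visible region now rows[0,4) x cols[0,1) = 4x1
Op 4 fold_down: fold axis h@2; visible region now rows[2,4) x cols[0,1) = 2x1
Op 5 fold_down: fold axis h@3; visible region now rows[3,4) x cols[0,1) = 1x1
Op 6 cut(0, 0): punch at orig (3,0); cuts so far [(3, 0)]; region rows[3,4) x cols[0,1) = 1x1
Unfold 1 (reflect across h@3): 2 holes -> [(2, 0), (3, 0)]
Unfold 2 (reflect across h@2): 4 holes -> [(0, 0), (1, 0), (2, 0), (3, 0)]
Unfold 3 (reflect across v@1): 8 holes -> [(0, 0), (0, 1), (1, 0), (1, 1), (2, 0), (2, 1), (3, 0), (3, 1)]
Unfold 4 (reflect across v@2): 16 holes -> [(0, 0), (0, 1), (0, 2), (0, 3), (1, 0), (1, 1), (1, 2), (1, 3), (2, 0), (2, 1), (2, 2), (2, 3), (3, 0), (3, 1), (3, 2), (3, 3)]
Unfold 5 (reflect across v@4): 32 holes -> [(0, 0), (0, 1), (0, 2), (0, 3), (0, 4), (0, 5), (0, 6), (0, 7), (1, 0), (1, 1), (1, 2), (1, 3), (1, 4), (1, 5), (1, 6), (1, 7), (2, 0), (2, 1), (2, 2), (2, 3), (2, 4), (2, 5), (2, 6), (2, 7), (3, 0), (3, 1), (3, 2), (3, 3), (3, 4), (3, 5), (3, 6), (3, 7)]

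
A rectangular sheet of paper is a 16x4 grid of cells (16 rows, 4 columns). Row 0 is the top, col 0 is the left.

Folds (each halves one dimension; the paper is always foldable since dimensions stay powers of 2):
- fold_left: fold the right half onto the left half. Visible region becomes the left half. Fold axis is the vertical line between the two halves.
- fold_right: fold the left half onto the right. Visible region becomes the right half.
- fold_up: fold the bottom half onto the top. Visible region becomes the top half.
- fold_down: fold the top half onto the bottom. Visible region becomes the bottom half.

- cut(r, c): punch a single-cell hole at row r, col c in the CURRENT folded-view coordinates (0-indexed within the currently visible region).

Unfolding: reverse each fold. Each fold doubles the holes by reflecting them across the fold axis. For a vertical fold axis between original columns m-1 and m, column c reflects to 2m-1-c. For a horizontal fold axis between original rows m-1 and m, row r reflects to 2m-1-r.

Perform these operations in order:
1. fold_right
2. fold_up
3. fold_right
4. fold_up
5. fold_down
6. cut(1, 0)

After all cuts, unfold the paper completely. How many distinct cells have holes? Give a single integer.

Op 1 fold_right: fold axis v@2; visible region now rows[0,16) x cols[2,4) = 16x2
Op 2 fold_up: fold axis h@8; visible region now rows[0,8) x cols[2,4) = 8x2
Op 3 fold_right: fold axis v@3; visible region now rows[0,8) x cols[3,4) = 8x1
Op 4 fold_up: fold axis h@4; visible region now rows[0,4) x cols[3,4) = 4x1
Op 5 fold_down: fold axis h@2; visible region now rows[2,4) x cols[3,4) = 2x1
Op 6 cut(1, 0): punch at orig (3,3); cuts so far [(3, 3)]; region rows[2,4) x cols[3,4) = 2x1
Unfold 1 (reflect across h@2): 2 holes -> [(0, 3), (3, 3)]
Unfold 2 (reflect across h@4): 4 holes -> [(0, 3), (3, 3), (4, 3), (7, 3)]
Unfold 3 (reflect across v@3): 8 holes -> [(0, 2), (0, 3), (3, 2), (3, 3), (4, 2), (4, 3), (7, 2), (7, 3)]
Unfold 4 (reflect across h@8): 16 holes -> [(0, 2), (0, 3), (3, 2), (3, 3), (4, 2), (4, 3), (7, 2), (7, 3), (8, 2), (8, 3), (11, 2), (11, 3), (12, 2), (12, 3), (15, 2), (15, 3)]
Unfold 5 (reflect across v@2): 32 holes -> [(0, 0), (0, 1), (0, 2), (0, 3), (3, 0), (3, 1), (3, 2), (3, 3), (4, 0), (4, 1), (4, 2), (4, 3), (7, 0), (7, 1), (7, 2), (7, 3), (8, 0), (8, 1), (8, 2), (8, 3), (11, 0), (11, 1), (11, 2), (11, 3), (12, 0), (12, 1), (12, 2), (12, 3), (15, 0), (15, 1), (15, 2), (15, 3)]

Answer: 32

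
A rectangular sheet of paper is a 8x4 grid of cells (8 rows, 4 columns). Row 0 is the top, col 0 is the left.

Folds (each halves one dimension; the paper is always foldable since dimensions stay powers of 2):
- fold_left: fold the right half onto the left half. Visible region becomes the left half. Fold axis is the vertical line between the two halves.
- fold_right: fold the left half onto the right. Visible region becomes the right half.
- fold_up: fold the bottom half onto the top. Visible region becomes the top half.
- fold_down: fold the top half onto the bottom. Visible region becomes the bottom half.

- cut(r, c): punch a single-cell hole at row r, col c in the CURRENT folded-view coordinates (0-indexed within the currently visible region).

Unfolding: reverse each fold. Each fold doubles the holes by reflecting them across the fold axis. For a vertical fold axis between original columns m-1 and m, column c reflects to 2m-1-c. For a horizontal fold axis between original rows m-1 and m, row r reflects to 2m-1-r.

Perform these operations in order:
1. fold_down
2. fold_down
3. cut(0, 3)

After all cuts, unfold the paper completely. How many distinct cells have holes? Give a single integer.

Op 1 fold_down: fold axis h@4; visible region now rows[4,8) x cols[0,4) = 4x4
Op 2 fold_down: fold axis h@6; visible region now rows[6,8) x cols[0,4) = 2x4
Op 3 cut(0, 3): punch at orig (6,3); cuts so far [(6, 3)]; region rows[6,8) x cols[0,4) = 2x4
Unfold 1 (reflect across h@6): 2 holes -> [(5, 3), (6, 3)]
Unfold 2 (reflect across h@4): 4 holes -> [(1, 3), (2, 3), (5, 3), (6, 3)]

Answer: 4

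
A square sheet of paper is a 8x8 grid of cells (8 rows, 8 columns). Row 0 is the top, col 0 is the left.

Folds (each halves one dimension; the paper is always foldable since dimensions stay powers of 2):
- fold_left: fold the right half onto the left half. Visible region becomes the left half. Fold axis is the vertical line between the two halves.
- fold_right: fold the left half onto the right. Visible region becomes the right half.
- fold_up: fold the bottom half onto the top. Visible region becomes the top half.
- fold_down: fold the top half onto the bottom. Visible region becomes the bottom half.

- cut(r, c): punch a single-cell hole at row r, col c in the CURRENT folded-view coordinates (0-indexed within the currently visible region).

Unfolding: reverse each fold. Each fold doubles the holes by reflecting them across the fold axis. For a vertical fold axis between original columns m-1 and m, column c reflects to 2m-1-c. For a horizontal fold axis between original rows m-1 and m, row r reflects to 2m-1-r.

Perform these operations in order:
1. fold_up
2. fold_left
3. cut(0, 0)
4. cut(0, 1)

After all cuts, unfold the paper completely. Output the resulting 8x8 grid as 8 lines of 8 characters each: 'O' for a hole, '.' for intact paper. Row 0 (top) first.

Answer: OO....OO
........
........
........
........
........
........
OO....OO

Derivation:
Op 1 fold_up: fold axis h@4; visible region now rows[0,4) x cols[0,8) = 4x8
Op 2 fold_left: fold axis v@4; visible region now rows[0,4) x cols[0,4) = 4x4
Op 3 cut(0, 0): punch at orig (0,0); cuts so far [(0, 0)]; region rows[0,4) x cols[0,4) = 4x4
Op 4 cut(0, 1): punch at orig (0,1); cuts so far [(0, 0), (0, 1)]; region rows[0,4) x cols[0,4) = 4x4
Unfold 1 (reflect across v@4): 4 holes -> [(0, 0), (0, 1), (0, 6), (0, 7)]
Unfold 2 (reflect across h@4): 8 holes -> [(0, 0), (0, 1), (0, 6), (0, 7), (7, 0), (7, 1), (7, 6), (7, 7)]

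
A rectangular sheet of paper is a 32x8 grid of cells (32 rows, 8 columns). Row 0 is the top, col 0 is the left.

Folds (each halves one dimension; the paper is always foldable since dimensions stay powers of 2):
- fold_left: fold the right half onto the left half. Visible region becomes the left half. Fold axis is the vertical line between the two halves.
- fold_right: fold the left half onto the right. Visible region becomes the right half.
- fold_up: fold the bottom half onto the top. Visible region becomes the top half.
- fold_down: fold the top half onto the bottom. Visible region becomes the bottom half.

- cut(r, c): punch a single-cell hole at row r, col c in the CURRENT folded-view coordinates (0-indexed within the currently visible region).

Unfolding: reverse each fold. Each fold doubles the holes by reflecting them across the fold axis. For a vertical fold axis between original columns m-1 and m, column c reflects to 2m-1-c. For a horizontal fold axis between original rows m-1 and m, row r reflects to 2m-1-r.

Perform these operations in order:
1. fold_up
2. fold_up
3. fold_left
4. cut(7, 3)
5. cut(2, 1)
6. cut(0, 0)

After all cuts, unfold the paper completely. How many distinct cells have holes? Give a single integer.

Op 1 fold_up: fold axis h@16; visible region now rows[0,16) x cols[0,8) = 16x8
Op 2 fold_up: fold axis h@8; visible region now rows[0,8) x cols[0,8) = 8x8
Op 3 fold_left: fold axis v@4; visible region now rows[0,8) x cols[0,4) = 8x4
Op 4 cut(7, 3): punch at orig (7,3); cuts so far [(7, 3)]; region rows[0,8) x cols[0,4) = 8x4
Op 5 cut(2, 1): punch at orig (2,1); cuts so far [(2, 1), (7, 3)]; region rows[0,8) x cols[0,4) = 8x4
Op 6 cut(0, 0): punch at orig (0,0); cuts so far [(0, 0), (2, 1), (7, 3)]; region rows[0,8) x cols[0,4) = 8x4
Unfold 1 (reflect across v@4): 6 holes -> [(0, 0), (0, 7), (2, 1), (2, 6), (7, 3), (7, 4)]
Unfold 2 (reflect across h@8): 12 holes -> [(0, 0), (0, 7), (2, 1), (2, 6), (7, 3), (7, 4), (8, 3), (8, 4), (13, 1), (13, 6), (15, 0), (15, 7)]
Unfold 3 (reflect across h@16): 24 holes -> [(0, 0), (0, 7), (2, 1), (2, 6), (7, 3), (7, 4), (8, 3), (8, 4), (13, 1), (13, 6), (15, 0), (15, 7), (16, 0), (16, 7), (18, 1), (18, 6), (23, 3), (23, 4), (24, 3), (24, 4), (29, 1), (29, 6), (31, 0), (31, 7)]

Answer: 24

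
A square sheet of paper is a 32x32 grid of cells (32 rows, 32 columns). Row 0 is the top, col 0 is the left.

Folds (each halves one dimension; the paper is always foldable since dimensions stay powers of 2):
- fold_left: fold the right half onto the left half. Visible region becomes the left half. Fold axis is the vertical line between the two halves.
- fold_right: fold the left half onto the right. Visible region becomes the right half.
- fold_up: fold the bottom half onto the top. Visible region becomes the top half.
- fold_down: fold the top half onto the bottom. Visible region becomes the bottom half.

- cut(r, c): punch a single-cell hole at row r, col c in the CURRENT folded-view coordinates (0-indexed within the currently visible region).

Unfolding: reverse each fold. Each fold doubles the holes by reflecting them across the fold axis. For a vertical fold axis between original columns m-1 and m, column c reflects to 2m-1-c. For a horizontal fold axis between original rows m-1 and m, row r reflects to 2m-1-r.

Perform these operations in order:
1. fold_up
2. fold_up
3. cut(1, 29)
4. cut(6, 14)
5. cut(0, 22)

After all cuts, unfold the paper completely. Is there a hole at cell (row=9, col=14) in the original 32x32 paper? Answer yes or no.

Op 1 fold_up: fold axis h@16; visible region now rows[0,16) x cols[0,32) = 16x32
Op 2 fold_up: fold axis h@8; visible region now rows[0,8) x cols[0,32) = 8x32
Op 3 cut(1, 29): punch at orig (1,29); cuts so far [(1, 29)]; region rows[0,8) x cols[0,32) = 8x32
Op 4 cut(6, 14): punch at orig (6,14); cuts so far [(1, 29), (6, 14)]; region rows[0,8) x cols[0,32) = 8x32
Op 5 cut(0, 22): punch at orig (0,22); cuts so far [(0, 22), (1, 29), (6, 14)]; region rows[0,8) x cols[0,32) = 8x32
Unfold 1 (reflect across h@8): 6 holes -> [(0, 22), (1, 29), (6, 14), (9, 14), (14, 29), (15, 22)]
Unfold 2 (reflect across h@16): 12 holes -> [(0, 22), (1, 29), (6, 14), (9, 14), (14, 29), (15, 22), (16, 22), (17, 29), (22, 14), (25, 14), (30, 29), (31, 22)]
Holes: [(0, 22), (1, 29), (6, 14), (9, 14), (14, 29), (15, 22), (16, 22), (17, 29), (22, 14), (25, 14), (30, 29), (31, 22)]

Answer: yes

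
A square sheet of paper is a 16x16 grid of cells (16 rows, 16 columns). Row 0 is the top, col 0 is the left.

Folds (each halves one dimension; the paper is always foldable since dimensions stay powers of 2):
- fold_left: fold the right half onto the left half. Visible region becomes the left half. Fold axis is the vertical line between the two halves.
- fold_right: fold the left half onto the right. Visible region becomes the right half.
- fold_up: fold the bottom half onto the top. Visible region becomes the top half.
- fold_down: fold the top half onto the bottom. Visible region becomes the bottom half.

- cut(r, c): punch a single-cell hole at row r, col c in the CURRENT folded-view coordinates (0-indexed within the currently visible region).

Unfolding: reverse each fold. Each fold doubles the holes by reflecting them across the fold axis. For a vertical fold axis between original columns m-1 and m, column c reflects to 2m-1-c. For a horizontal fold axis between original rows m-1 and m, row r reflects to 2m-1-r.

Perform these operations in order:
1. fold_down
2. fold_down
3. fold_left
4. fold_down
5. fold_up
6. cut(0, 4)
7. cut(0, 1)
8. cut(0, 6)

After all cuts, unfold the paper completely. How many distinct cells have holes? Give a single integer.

Answer: 96

Derivation:
Op 1 fold_down: fold axis h@8; visible region now rows[8,16) x cols[0,16) = 8x16
Op 2 fold_down: fold axis h@12; visible region now rows[12,16) x cols[0,16) = 4x16
Op 3 fold_left: fold axis v@8; visible region now rows[12,16) x cols[0,8) = 4x8
Op 4 fold_down: fold axis h@14; visible region now rows[14,16) x cols[0,8) = 2x8
Op 5 fold_up: fold axis h@15; visible region now rows[14,15) x cols[0,8) = 1x8
Op 6 cut(0, 4): punch at orig (14,4); cuts so far [(14, 4)]; region rows[14,15) x cols[0,8) = 1x8
Op 7 cut(0, 1): punch at orig (14,1); cuts so far [(14, 1), (14, 4)]; region rows[14,15) x cols[0,8) = 1x8
Op 8 cut(0, 6): punch at orig (14,6); cuts so far [(14, 1), (14, 4), (14, 6)]; region rows[14,15) x cols[0,8) = 1x8
Unfold 1 (reflect across h@15): 6 holes -> [(14, 1), (14, 4), (14, 6), (15, 1), (15, 4), (15, 6)]
Unfold 2 (reflect across h@14): 12 holes -> [(12, 1), (12, 4), (12, 6), (13, 1), (13, 4), (13, 6), (14, 1), (14, 4), (14, 6), (15, 1), (15, 4), (15, 6)]
Unfold 3 (reflect across v@8): 24 holes -> [(12, 1), (12, 4), (12, 6), (12, 9), (12, 11), (12, 14), (13, 1), (13, 4), (13, 6), (13, 9), (13, 11), (13, 14), (14, 1), (14, 4), (14, 6), (14, 9), (14, 11), (14, 14), (15, 1), (15, 4), (15, 6), (15, 9), (15, 11), (15, 14)]
Unfold 4 (reflect across h@12): 48 holes -> [(8, 1), (8, 4), (8, 6), (8, 9), (8, 11), (8, 14), (9, 1), (9, 4), (9, 6), (9, 9), (9, 11), (9, 14), (10, 1), (10, 4), (10, 6), (10, 9), (10, 11), (10, 14), (11, 1), (11, 4), (11, 6), (11, 9), (11, 11), (11, 14), (12, 1), (12, 4), (12, 6), (12, 9), (12, 11), (12, 14), (13, 1), (13, 4), (13, 6), (13, 9), (13, 11), (13, 14), (14, 1), (14, 4), (14, 6), (14, 9), (14, 11), (14, 14), (15, 1), (15, 4), (15, 6), (15, 9), (15, 11), (15, 14)]
Unfold 5 (reflect across h@8): 96 holes -> [(0, 1), (0, 4), (0, 6), (0, 9), (0, 11), (0, 14), (1, 1), (1, 4), (1, 6), (1, 9), (1, 11), (1, 14), (2, 1), (2, 4), (2, 6), (2, 9), (2, 11), (2, 14), (3, 1), (3, 4), (3, 6), (3, 9), (3, 11), (3, 14), (4, 1), (4, 4), (4, 6), (4, 9), (4, 11), (4, 14), (5, 1), (5, 4), (5, 6), (5, 9), (5, 11), (5, 14), (6, 1), (6, 4), (6, 6), (6, 9), (6, 11), (6, 14), (7, 1), (7, 4), (7, 6), (7, 9), (7, 11), (7, 14), (8, 1), (8, 4), (8, 6), (8, 9), (8, 11), (8, 14), (9, 1), (9, 4), (9, 6), (9, 9), (9, 11), (9, 14), (10, 1), (10, 4), (10, 6), (10, 9), (10, 11), (10, 14), (11, 1), (11, 4), (11, 6), (11, 9), (11, 11), (11, 14), (12, 1), (12, 4), (12, 6), (12, 9), (12, 11), (12, 14), (13, 1), (13, 4), (13, 6), (13, 9), (13, 11), (13, 14), (14, 1), (14, 4), (14, 6), (14, 9), (14, 11), (14, 14), (15, 1), (15, 4), (15, 6), (15, 9), (15, 11), (15, 14)]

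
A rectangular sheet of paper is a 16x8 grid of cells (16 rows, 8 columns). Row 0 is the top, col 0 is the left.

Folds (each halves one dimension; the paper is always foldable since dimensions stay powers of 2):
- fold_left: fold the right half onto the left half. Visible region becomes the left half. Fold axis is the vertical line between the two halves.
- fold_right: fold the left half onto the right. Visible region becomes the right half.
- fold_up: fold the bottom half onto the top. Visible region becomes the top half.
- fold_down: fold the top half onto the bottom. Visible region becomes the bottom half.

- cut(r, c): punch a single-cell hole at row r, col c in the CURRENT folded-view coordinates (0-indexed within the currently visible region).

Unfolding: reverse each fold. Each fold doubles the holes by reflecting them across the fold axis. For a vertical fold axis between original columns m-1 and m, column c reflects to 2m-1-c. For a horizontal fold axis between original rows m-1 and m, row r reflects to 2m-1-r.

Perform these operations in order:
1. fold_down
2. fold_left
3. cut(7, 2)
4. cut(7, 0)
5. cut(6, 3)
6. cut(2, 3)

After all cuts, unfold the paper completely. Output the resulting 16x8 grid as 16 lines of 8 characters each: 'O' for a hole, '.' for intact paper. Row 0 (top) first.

Answer: O.O..O.O
...OO...
........
........
........
...OO...
........
........
........
........
...OO...
........
........
........
...OO...
O.O..O.O

Derivation:
Op 1 fold_down: fold axis h@8; visible region now rows[8,16) x cols[0,8) = 8x8
Op 2 fold_left: fold axis v@4; visible region now rows[8,16) x cols[0,4) = 8x4
Op 3 cut(7, 2): punch at orig (15,2); cuts so far [(15, 2)]; region rows[8,16) x cols[0,4) = 8x4
Op 4 cut(7, 0): punch at orig (15,0); cuts so far [(15, 0), (15, 2)]; region rows[8,16) x cols[0,4) = 8x4
Op 5 cut(6, 3): punch at orig (14,3); cuts so far [(14, 3), (15, 0), (15, 2)]; region rows[8,16) x cols[0,4) = 8x4
Op 6 cut(2, 3): punch at orig (10,3); cuts so far [(10, 3), (14, 3), (15, 0), (15, 2)]; region rows[8,16) x cols[0,4) = 8x4
Unfold 1 (reflect across v@4): 8 holes -> [(10, 3), (10, 4), (14, 3), (14, 4), (15, 0), (15, 2), (15, 5), (15, 7)]
Unfold 2 (reflect across h@8): 16 holes -> [(0, 0), (0, 2), (0, 5), (0, 7), (1, 3), (1, 4), (5, 3), (5, 4), (10, 3), (10, 4), (14, 3), (14, 4), (15, 0), (15, 2), (15, 5), (15, 7)]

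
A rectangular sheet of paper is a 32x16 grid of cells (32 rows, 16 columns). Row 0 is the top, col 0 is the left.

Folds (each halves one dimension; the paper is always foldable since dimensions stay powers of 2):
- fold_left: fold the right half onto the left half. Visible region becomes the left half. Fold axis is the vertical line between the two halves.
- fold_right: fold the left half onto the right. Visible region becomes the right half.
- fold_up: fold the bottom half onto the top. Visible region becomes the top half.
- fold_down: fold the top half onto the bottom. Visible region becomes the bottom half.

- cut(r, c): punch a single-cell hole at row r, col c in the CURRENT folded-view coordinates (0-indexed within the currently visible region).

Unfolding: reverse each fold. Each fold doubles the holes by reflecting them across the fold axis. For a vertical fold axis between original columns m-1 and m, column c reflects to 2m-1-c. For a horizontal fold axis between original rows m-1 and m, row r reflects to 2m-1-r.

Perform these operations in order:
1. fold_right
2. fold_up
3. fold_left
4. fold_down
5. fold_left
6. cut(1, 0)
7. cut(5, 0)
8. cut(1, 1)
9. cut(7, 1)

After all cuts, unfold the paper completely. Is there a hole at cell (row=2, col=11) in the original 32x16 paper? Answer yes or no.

Answer: yes

Derivation:
Op 1 fold_right: fold axis v@8; visible region now rows[0,32) x cols[8,16) = 32x8
Op 2 fold_up: fold axis h@16; visible region now rows[0,16) x cols[8,16) = 16x8
Op 3 fold_left: fold axis v@12; visible region now rows[0,16) x cols[8,12) = 16x4
Op 4 fold_down: fold axis h@8; visible region now rows[8,16) x cols[8,12) = 8x4
Op 5 fold_left: fold axis v@10; visible region now rows[8,16) x cols[8,10) = 8x2
Op 6 cut(1, 0): punch at orig (9,8); cuts so far [(9, 8)]; region rows[8,16) x cols[8,10) = 8x2
Op 7 cut(5, 0): punch at orig (13,8); cuts so far [(9, 8), (13, 8)]; region rows[8,16) x cols[8,10) = 8x2
Op 8 cut(1, 1): punch at orig (9,9); cuts so far [(9, 8), (9, 9), (13, 8)]; region rows[8,16) x cols[8,10) = 8x2
Op 9 cut(7, 1): punch at orig (15,9); cuts so far [(9, 8), (9, 9), (13, 8), (15, 9)]; region rows[8,16) x cols[8,10) = 8x2
Unfold 1 (reflect across v@10): 8 holes -> [(9, 8), (9, 9), (9, 10), (9, 11), (13, 8), (13, 11), (15, 9), (15, 10)]
Unfold 2 (reflect across h@8): 16 holes -> [(0, 9), (0, 10), (2, 8), (2, 11), (6, 8), (6, 9), (6, 10), (6, 11), (9, 8), (9, 9), (9, 10), (9, 11), (13, 8), (13, 11), (15, 9), (15, 10)]
Unfold 3 (reflect across v@12): 32 holes -> [(0, 9), (0, 10), (0, 13), (0, 14), (2, 8), (2, 11), (2, 12), (2, 15), (6, 8), (6, 9), (6, 10), (6, 11), (6, 12), (6, 13), (6, 14), (6, 15), (9, 8), (9, 9), (9, 10), (9, 11), (9, 12), (9, 13), (9, 14), (9, 15), (13, 8), (13, 11), (13, 12), (13, 15), (15, 9), (15, 10), (15, 13), (15, 14)]
Unfold 4 (reflect across h@16): 64 holes -> [(0, 9), (0, 10), (0, 13), (0, 14), (2, 8), (2, 11), (2, 12), (2, 15), (6, 8), (6, 9), (6, 10), (6, 11), (6, 12), (6, 13), (6, 14), (6, 15), (9, 8), (9, 9), (9, 10), (9, 11), (9, 12), (9, 13), (9, 14), (9, 15), (13, 8), (13, 11), (13, 12), (13, 15), (15, 9), (15, 10), (15, 13), (15, 14), (16, 9), (16, 10), (16, 13), (16, 14), (18, 8), (18, 11), (18, 12), (18, 15), (22, 8), (22, 9), (22, 10), (22, 11), (22, 12), (22, 13), (22, 14), (22, 15), (25, 8), (25, 9), (25, 10), (25, 11), (25, 12), (25, 13), (25, 14), (25, 15), (29, 8), (29, 11), (29, 12), (29, 15), (31, 9), (31, 10), (31, 13), (31, 14)]
Unfold 5 (reflect across v@8): 128 holes -> [(0, 1), (0, 2), (0, 5), (0, 6), (0, 9), (0, 10), (0, 13), (0, 14), (2, 0), (2, 3), (2, 4), (2, 7), (2, 8), (2, 11), (2, 12), (2, 15), (6, 0), (6, 1), (6, 2), (6, 3), (6, 4), (6, 5), (6, 6), (6, 7), (6, 8), (6, 9), (6, 10), (6, 11), (6, 12), (6, 13), (6, 14), (6, 15), (9, 0), (9, 1), (9, 2), (9, 3), (9, 4), (9, 5), (9, 6), (9, 7), (9, 8), (9, 9), (9, 10), (9, 11), (9, 12), (9, 13), (9, 14), (9, 15), (13, 0), (13, 3), (13, 4), (13, 7), (13, 8), (13, 11), (13, 12), (13, 15), (15, 1), (15, 2), (15, 5), (15, 6), (15, 9), (15, 10), (15, 13), (15, 14), (16, 1), (16, 2), (16, 5), (16, 6), (16, 9), (16, 10), (16, 13), (16, 14), (18, 0), (18, 3), (18, 4), (18, 7), (18, 8), (18, 11), (18, 12), (18, 15), (22, 0), (22, 1), (22, 2), (22, 3), (22, 4), (22, 5), (22, 6), (22, 7), (22, 8), (22, 9), (22, 10), (22, 11), (22, 12), (22, 13), (22, 14), (22, 15), (25, 0), (25, 1), (25, 2), (25, 3), (25, 4), (25, 5), (25, 6), (25, 7), (25, 8), (25, 9), (25, 10), (25, 11), (25, 12), (25, 13), (25, 14), (25, 15), (29, 0), (29, 3), (29, 4), (29, 7), (29, 8), (29, 11), (29, 12), (29, 15), (31, 1), (31, 2), (31, 5), (31, 6), (31, 9), (31, 10), (31, 13), (31, 14)]
Holes: [(0, 1), (0, 2), (0, 5), (0, 6), (0, 9), (0, 10), (0, 13), (0, 14), (2, 0), (2, 3), (2, 4), (2, 7), (2, 8), (2, 11), (2, 12), (2, 15), (6, 0), (6, 1), (6, 2), (6, 3), (6, 4), (6, 5), (6, 6), (6, 7), (6, 8), (6, 9), (6, 10), (6, 11), (6, 12), (6, 13), (6, 14), (6, 15), (9, 0), (9, 1), (9, 2), (9, 3), (9, 4), (9, 5), (9, 6), (9, 7), (9, 8), (9, 9), (9, 10), (9, 11), (9, 12), (9, 13), (9, 14), (9, 15), (13, 0), (13, 3), (13, 4), (13, 7), (13, 8), (13, 11), (13, 12), (13, 15), (15, 1), (15, 2), (15, 5), (15, 6), (15, 9), (15, 10), (15, 13), (15, 14), (16, 1), (16, 2), (16, 5), (16, 6), (16, 9), (16, 10), (16, 13), (16, 14), (18, 0), (18, 3), (18, 4), (18, 7), (18, 8), (18, 11), (18, 12), (18, 15), (22, 0), (22, 1), (22, 2), (22, 3), (22, 4), (22, 5), (22, 6), (22, 7), (22, 8), (22, 9), (22, 10), (22, 11), (22, 12), (22, 13), (22, 14), (22, 15), (25, 0), (25, 1), (25, 2), (25, 3), (25, 4), (25, 5), (25, 6), (25, 7), (25, 8), (25, 9), (25, 10), (25, 11), (25, 12), (25, 13), (25, 14), (25, 15), (29, 0), (29, 3), (29, 4), (29, 7), (29, 8), (29, 11), (29, 12), (29, 15), (31, 1), (31, 2), (31, 5), (31, 6), (31, 9), (31, 10), (31, 13), (31, 14)]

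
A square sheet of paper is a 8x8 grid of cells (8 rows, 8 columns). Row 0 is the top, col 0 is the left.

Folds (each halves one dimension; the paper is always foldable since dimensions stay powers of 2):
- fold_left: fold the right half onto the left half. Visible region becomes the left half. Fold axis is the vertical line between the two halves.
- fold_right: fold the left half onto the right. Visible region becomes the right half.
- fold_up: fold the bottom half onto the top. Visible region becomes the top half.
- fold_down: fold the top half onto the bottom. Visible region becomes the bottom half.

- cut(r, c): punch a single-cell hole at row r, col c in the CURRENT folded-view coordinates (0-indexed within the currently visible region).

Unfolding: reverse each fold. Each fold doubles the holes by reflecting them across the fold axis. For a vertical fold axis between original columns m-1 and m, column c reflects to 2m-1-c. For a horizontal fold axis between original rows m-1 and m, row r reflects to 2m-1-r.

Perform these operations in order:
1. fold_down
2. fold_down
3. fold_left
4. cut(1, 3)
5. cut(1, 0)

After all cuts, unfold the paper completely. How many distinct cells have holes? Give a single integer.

Answer: 16

Derivation:
Op 1 fold_down: fold axis h@4; visible region now rows[4,8) x cols[0,8) = 4x8
Op 2 fold_down: fold axis h@6; visible region now rows[6,8) x cols[0,8) = 2x8
Op 3 fold_left: fold axis v@4; visible region now rows[6,8) x cols[0,4) = 2x4
Op 4 cut(1, 3): punch at orig (7,3); cuts so far [(7, 3)]; region rows[6,8) x cols[0,4) = 2x4
Op 5 cut(1, 0): punch at orig (7,0); cuts so far [(7, 0), (7, 3)]; region rows[6,8) x cols[0,4) = 2x4
Unfold 1 (reflect across v@4): 4 holes -> [(7, 0), (7, 3), (7, 4), (7, 7)]
Unfold 2 (reflect across h@6): 8 holes -> [(4, 0), (4, 3), (4, 4), (4, 7), (7, 0), (7, 3), (7, 4), (7, 7)]
Unfold 3 (reflect across h@4): 16 holes -> [(0, 0), (0, 3), (0, 4), (0, 7), (3, 0), (3, 3), (3, 4), (3, 7), (4, 0), (4, 3), (4, 4), (4, 7), (7, 0), (7, 3), (7, 4), (7, 7)]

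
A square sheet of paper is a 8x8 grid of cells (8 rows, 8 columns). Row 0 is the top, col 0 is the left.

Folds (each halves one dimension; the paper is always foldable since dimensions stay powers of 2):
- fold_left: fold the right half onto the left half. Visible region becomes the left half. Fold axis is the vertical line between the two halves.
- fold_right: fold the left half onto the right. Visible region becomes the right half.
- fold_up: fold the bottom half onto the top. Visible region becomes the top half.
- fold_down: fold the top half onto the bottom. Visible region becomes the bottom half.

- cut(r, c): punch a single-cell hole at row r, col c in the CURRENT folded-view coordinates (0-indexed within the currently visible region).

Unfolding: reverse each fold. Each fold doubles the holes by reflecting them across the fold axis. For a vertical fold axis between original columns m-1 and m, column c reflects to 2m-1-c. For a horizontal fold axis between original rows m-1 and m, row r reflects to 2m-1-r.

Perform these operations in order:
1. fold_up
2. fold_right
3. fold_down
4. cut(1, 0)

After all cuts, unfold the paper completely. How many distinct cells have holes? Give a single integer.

Answer: 8

Derivation:
Op 1 fold_up: fold axis h@4; visible region now rows[0,4) x cols[0,8) = 4x8
Op 2 fold_right: fold axis v@4; visible region now rows[0,4) x cols[4,8) = 4x4
Op 3 fold_down: fold axis h@2; visible region now rows[2,4) x cols[4,8) = 2x4
Op 4 cut(1, 0): punch at orig (3,4); cuts so far [(3, 4)]; region rows[2,4) x cols[4,8) = 2x4
Unfold 1 (reflect across h@2): 2 holes -> [(0, 4), (3, 4)]
Unfold 2 (reflect across v@4): 4 holes -> [(0, 3), (0, 4), (3, 3), (3, 4)]
Unfold 3 (reflect across h@4): 8 holes -> [(0, 3), (0, 4), (3, 3), (3, 4), (4, 3), (4, 4), (7, 3), (7, 4)]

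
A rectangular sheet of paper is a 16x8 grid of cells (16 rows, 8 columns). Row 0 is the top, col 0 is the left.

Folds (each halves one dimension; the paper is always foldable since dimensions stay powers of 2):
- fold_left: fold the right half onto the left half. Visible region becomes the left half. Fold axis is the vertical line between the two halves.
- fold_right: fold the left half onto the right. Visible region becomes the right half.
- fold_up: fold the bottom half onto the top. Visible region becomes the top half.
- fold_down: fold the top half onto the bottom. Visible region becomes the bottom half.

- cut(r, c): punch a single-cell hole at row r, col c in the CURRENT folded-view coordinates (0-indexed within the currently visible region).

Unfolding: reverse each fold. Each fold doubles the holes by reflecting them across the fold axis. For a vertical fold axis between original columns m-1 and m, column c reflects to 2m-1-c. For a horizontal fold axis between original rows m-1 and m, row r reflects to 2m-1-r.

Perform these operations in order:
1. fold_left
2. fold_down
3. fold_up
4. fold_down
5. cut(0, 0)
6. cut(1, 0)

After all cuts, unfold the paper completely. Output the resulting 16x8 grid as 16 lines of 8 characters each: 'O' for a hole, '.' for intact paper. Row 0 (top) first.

Op 1 fold_left: fold axis v@4; visible region now rows[0,16) x cols[0,4) = 16x4
Op 2 fold_down: fold axis h@8; visible region now rows[8,16) x cols[0,4) = 8x4
Op 3 fold_up: fold axis h@12; visible region now rows[8,12) x cols[0,4) = 4x4
Op 4 fold_down: fold axis h@10; visible region now rows[10,12) x cols[0,4) = 2x4
Op 5 cut(0, 0): punch at orig (10,0); cuts so far [(10, 0)]; region rows[10,12) x cols[0,4) = 2x4
Op 6 cut(1, 0): punch at orig (11,0); cuts so far [(10, 0), (11, 0)]; region rows[10,12) x cols[0,4) = 2x4
Unfold 1 (reflect across h@10): 4 holes -> [(8, 0), (9, 0), (10, 0), (11, 0)]
Unfold 2 (reflect across h@12): 8 holes -> [(8, 0), (9, 0), (10, 0), (11, 0), (12, 0), (13, 0), (14, 0), (15, 0)]
Unfold 3 (reflect across h@8): 16 holes -> [(0, 0), (1, 0), (2, 0), (3, 0), (4, 0), (5, 0), (6, 0), (7, 0), (8, 0), (9, 0), (10, 0), (11, 0), (12, 0), (13, 0), (14, 0), (15, 0)]
Unfold 4 (reflect across v@4): 32 holes -> [(0, 0), (0, 7), (1, 0), (1, 7), (2, 0), (2, 7), (3, 0), (3, 7), (4, 0), (4, 7), (5, 0), (5, 7), (6, 0), (6, 7), (7, 0), (7, 7), (8, 0), (8, 7), (9, 0), (9, 7), (10, 0), (10, 7), (11, 0), (11, 7), (12, 0), (12, 7), (13, 0), (13, 7), (14, 0), (14, 7), (15, 0), (15, 7)]

Answer: O......O
O......O
O......O
O......O
O......O
O......O
O......O
O......O
O......O
O......O
O......O
O......O
O......O
O......O
O......O
O......O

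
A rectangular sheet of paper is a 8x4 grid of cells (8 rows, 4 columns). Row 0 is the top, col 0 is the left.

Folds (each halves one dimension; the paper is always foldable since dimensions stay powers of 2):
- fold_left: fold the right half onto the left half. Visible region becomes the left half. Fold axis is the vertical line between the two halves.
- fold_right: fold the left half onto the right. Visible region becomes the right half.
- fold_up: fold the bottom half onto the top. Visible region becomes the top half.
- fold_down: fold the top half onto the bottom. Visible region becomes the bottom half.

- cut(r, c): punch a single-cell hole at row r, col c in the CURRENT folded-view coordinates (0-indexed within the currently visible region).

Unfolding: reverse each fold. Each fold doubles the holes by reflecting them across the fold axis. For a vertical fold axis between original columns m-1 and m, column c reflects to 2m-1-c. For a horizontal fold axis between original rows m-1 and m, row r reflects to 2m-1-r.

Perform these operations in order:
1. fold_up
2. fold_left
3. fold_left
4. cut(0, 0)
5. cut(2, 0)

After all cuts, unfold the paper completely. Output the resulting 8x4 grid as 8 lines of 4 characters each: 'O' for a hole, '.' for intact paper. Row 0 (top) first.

Answer: OOOO
....
OOOO
....
....
OOOO
....
OOOO

Derivation:
Op 1 fold_up: fold axis h@4; visible region now rows[0,4) x cols[0,4) = 4x4
Op 2 fold_left: fold axis v@2; visible region now rows[0,4) x cols[0,2) = 4x2
Op 3 fold_left: fold axis v@1; visible region now rows[0,4) x cols[0,1) = 4x1
Op 4 cut(0, 0): punch at orig (0,0); cuts so far [(0, 0)]; region rows[0,4) x cols[0,1) = 4x1
Op 5 cut(2, 0): punch at orig (2,0); cuts so far [(0, 0), (2, 0)]; region rows[0,4) x cols[0,1) = 4x1
Unfold 1 (reflect across v@1): 4 holes -> [(0, 0), (0, 1), (2, 0), (2, 1)]
Unfold 2 (reflect across v@2): 8 holes -> [(0, 0), (0, 1), (0, 2), (0, 3), (2, 0), (2, 1), (2, 2), (2, 3)]
Unfold 3 (reflect across h@4): 16 holes -> [(0, 0), (0, 1), (0, 2), (0, 3), (2, 0), (2, 1), (2, 2), (2, 3), (5, 0), (5, 1), (5, 2), (5, 3), (7, 0), (7, 1), (7, 2), (7, 3)]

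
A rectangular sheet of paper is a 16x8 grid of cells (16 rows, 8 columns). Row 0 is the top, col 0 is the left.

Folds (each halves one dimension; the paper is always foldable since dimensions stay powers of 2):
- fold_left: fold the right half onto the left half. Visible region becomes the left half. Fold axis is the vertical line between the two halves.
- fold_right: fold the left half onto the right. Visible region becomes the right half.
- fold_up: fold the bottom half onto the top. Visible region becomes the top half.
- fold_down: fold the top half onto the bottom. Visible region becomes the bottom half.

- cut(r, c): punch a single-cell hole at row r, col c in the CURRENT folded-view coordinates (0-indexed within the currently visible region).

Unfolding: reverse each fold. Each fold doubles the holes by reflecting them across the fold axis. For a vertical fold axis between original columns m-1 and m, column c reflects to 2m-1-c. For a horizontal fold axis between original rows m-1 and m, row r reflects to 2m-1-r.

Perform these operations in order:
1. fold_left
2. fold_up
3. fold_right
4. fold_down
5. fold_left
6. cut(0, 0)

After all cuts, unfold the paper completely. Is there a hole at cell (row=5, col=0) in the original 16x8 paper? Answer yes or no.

Op 1 fold_left: fold axis v@4; visible region now rows[0,16) x cols[0,4) = 16x4
Op 2 fold_up: fold axis h@8; visible region now rows[0,8) x cols[0,4) = 8x4
Op 3 fold_right: fold axis v@2; visible region now rows[0,8) x cols[2,4) = 8x2
Op 4 fold_down: fold axis h@4; visible region now rows[4,8) x cols[2,4) = 4x2
Op 5 fold_left: fold axis v@3; visible region now rows[4,8) x cols[2,3) = 4x1
Op 6 cut(0, 0): punch at orig (4,2); cuts so far [(4, 2)]; region rows[4,8) x cols[2,3) = 4x1
Unfold 1 (reflect across v@3): 2 holes -> [(4, 2), (4, 3)]
Unfold 2 (reflect across h@4): 4 holes -> [(3, 2), (3, 3), (4, 2), (4, 3)]
Unfold 3 (reflect across v@2): 8 holes -> [(3, 0), (3, 1), (3, 2), (3, 3), (4, 0), (4, 1), (4, 2), (4, 3)]
Unfold 4 (reflect across h@8): 16 holes -> [(3, 0), (3, 1), (3, 2), (3, 3), (4, 0), (4, 1), (4, 2), (4, 3), (11, 0), (11, 1), (11, 2), (11, 3), (12, 0), (12, 1), (12, 2), (12, 3)]
Unfold 5 (reflect across v@4): 32 holes -> [(3, 0), (3, 1), (3, 2), (3, 3), (3, 4), (3, 5), (3, 6), (3, 7), (4, 0), (4, 1), (4, 2), (4, 3), (4, 4), (4, 5), (4, 6), (4, 7), (11, 0), (11, 1), (11, 2), (11, 3), (11, 4), (11, 5), (11, 6), (11, 7), (12, 0), (12, 1), (12, 2), (12, 3), (12, 4), (12, 5), (12, 6), (12, 7)]
Holes: [(3, 0), (3, 1), (3, 2), (3, 3), (3, 4), (3, 5), (3, 6), (3, 7), (4, 0), (4, 1), (4, 2), (4, 3), (4, 4), (4, 5), (4, 6), (4, 7), (11, 0), (11, 1), (11, 2), (11, 3), (11, 4), (11, 5), (11, 6), (11, 7), (12, 0), (12, 1), (12, 2), (12, 3), (12, 4), (12, 5), (12, 6), (12, 7)]

Answer: no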